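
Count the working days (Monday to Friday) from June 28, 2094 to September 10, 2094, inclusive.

June 28, 2094 is a Monday.
The range spans 75 days (inclusive of both endpoints).
75 = 7 × 10 + 5, so there are 10 full weeks plus 5 extra days.
Each full week contributes 5 weekdays (Mon–Fri): 10 × 5 = 50.
The 5 extra days are Mon, Tue, Wed, Thu, Fri — 5 of them qualify.
Total: 50 + 5 = 55.

55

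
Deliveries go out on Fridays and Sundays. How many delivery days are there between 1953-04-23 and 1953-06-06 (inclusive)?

1953-04-23 is a Thursday.
The range spans 45 days (inclusive of both endpoints).
45 = 7 × 6 + 3, so there are 6 full weeks plus 3 extra days.
Each full week contributes 2 days from the set (Fri, Sun): 6 × 2 = 12.
The 3 extra days are Thu, Fri, Sat — 1 of them qualifies.
Total: 12 + 1 = 13.

13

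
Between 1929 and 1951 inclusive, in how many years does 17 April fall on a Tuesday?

Day of week of April 17 in each year:
1929: Wed, 1930: Thu, 1931: Fri, 1932: Sun, 1933: Mon, 1934: Tue ✓, 1935: Wed, 1936: Fri, 1937: Sat, 1938: Sun, 1939: Mon, 1940: Wed, 1941: Thu, 1942: Fri, 1943: Sat, 1944: Mon, 1945: Tue ✓, 1946: Wed, 1947: Thu, 1948: Sat, 1949: Sun, 1950: Mon, 1951: Tue ✓
Tuesdays: 1934, 1945, 1951.

3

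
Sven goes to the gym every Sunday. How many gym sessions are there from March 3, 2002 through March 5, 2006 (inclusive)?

210

March 3, 2002 is a Sunday.
That's 1464 days from start to end, counting both.
1464 = 7 × 209 + 1, so there are 209 full weeks plus 1 extra day.
Each full week contributes one Sunday: 209 so far.
The 1 extra day is Sun — 1 of them qualifies.
Total: 209 + 1 = 210.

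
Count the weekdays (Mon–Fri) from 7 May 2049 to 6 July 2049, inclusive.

7 May 2049 is a Friday.
That's 61 days from start to end, counting both.
61 = 7 × 8 + 5, so there are 8 full weeks plus 5 extra days.
Each full week contributes 5 weekdays (Mon–Fri): 8 × 5 = 40.
The 5 extra days are Friday, Saturday, Sunday, Monday, Tuesday — 3 of them qualify.
Total: 40 + 3 = 43.

43 weekdays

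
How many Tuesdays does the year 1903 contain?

52

1903-01-01 is a Thursday.
From 1903-01-01 to 1903-12-31 is 365 days inclusive.
365 = 7 × 52 + 1, so there are 52 full weeks plus 1 extra day.
Each full week contributes one Tuesday: 52 so far.
The 1 extra day is Thu — none qualify.
Total: 52 + 0 = 52.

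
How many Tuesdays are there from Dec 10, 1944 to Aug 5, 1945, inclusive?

34 Tuesdays

Dec 10, 1944 is a Sunday.
That's 239 days from start to end, counting both.
239 = 7 × 34 + 1, so there are 34 full weeks plus 1 extra day.
Each full week contributes one Tuesday: 34 so far.
The 1 extra day is Sunday — none qualify.
Total: 34 + 0 = 34.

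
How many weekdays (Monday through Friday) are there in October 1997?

23

1 October 1997 is a Wednesday.
That's 31 days from start to end, counting both.
31 = 7 × 4 + 3, so there are 4 full weeks plus 3 extra days.
Each full week contributes 5 weekdays (Mon–Fri): 4 × 5 = 20.
The 3 extra days are Wednesday, Thursday, Friday — 3 of them qualify.
Total: 20 + 3 = 23.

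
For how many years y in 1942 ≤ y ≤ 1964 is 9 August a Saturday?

Day of week of August 9 in each year:
1942: Sun, 1943: Mon, 1944: Wed, 1945: Thu, 1946: Fri, 1947: Sat ✓, 1948: Mon, 1949: Tue, 1950: Wed, 1951: Thu, 1952: Sat ✓, 1953: Sun, 1954: Mon, 1955: Tue, 1956: Thu, 1957: Fri, 1958: Sat ✓, 1959: Sun, 1960: Tue, 1961: Wed, 1962: Thu, 1963: Fri, 1964: Sun
Saturdays: 1947, 1952, 1958.

3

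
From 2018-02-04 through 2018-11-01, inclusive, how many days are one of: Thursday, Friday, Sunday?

116

2018-02-04 is a Sunday.
From 2018-02-04 to 2018-11-01 is 271 days inclusive.
271 = 7 × 38 + 5, so there are 38 full weeks plus 5 extra days.
Each full week contributes 3 days from the set (Thu, Fri, Sun): 38 × 3 = 114.
The 5 extra days are Sun, Mon, Tue, Wed, Thu — 2 of them qualify.
Total: 114 + 2 = 116.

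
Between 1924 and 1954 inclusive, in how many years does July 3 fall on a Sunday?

4

Day of week of July 3 in each year:
1924: Thu, 1925: Fri, 1926: Sat, 1927: Sun ✓, 1928: Tue, 1929: Wed, 1930: Thu, 1931: Fri, 1932: Sun ✓, 1933: Mon, 1934: Tue, 1935: Wed, 1936: Fri, 1937: Sat, 1938: Sun ✓, 1939: Mon, 1940: Wed, 1941: Thu, 1942: Fri, 1943: Sat, 1944: Mon, 1945: Tue, 1946: Wed, 1947: Thu, 1948: Sat, 1949: Sun ✓, 1950: Mon, 1951: Tue, 1952: Thu, 1953: Fri, 1954: Sat
Sundays: 1927, 1932, 1938, 1949.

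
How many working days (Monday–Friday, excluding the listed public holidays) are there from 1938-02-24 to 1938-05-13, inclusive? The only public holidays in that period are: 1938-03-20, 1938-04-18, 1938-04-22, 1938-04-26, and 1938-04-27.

53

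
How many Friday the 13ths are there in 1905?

The 13th falls on a Friday when the month's 13th has weekday Fri.
Jan 13 is Fri ✓; Feb 13 is Mon; Mar 13 is Mon; Apr 13 is Thu; May 13 is Sat; Jun 13 is Tue; Jul 13 is Thu; Aug 13 is Sun; Sep 13 is Wed; Oct 13 is Fri ✓; Nov 13 is Mon; Dec 13 is Wed.
Friday the 13ths: Jan, Oct.

2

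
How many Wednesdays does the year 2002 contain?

1 January 2002 is a Tuesday.
That's 365 days from start to end, counting both.
365 = 7 × 52 + 1, so there are 52 full weeks plus 1 extra day.
Each full week contributes one Wednesday: 52 so far.
The 1 extra day is Tue — none qualify.
Total: 52 + 0 = 52.

52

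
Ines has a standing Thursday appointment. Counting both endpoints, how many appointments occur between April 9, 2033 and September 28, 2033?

April 9, 2033 is a Saturday.
That's 173 days from start to end, counting both.
173 = 7 × 24 + 5, so there are 24 full weeks plus 5 extra days.
Each full week contributes one Thursday: 24 so far.
The 5 extra days are Saturday, Sunday, Monday, Tuesday, Wednesday — none qualify.
Total: 24 + 0 = 24.

24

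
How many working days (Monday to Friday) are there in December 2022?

22

December 1, 2022 is a Thursday.
That's 31 days from start to end, counting both.
31 = 7 × 4 + 3, so there are 4 full weeks plus 3 extra days.
Each full week contributes 5 weekdays (Mon–Fri): 4 × 5 = 20.
The 3 extra days are Thu, Fri, Sat — 2 of them qualify.
Total: 20 + 2 = 22.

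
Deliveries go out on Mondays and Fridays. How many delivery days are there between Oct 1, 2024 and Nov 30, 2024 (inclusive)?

Oct 1, 2024 is a Tuesday.
That's 61 days from start to end, counting both.
61 = 7 × 8 + 5, so there are 8 full weeks plus 5 extra days.
Each full week contributes 2 days from the set (Mon, Fri): 8 × 2 = 16.
The 5 extra days are Tuesday, Wednesday, Thursday, Friday, Saturday — 1 of them qualifies.
Total: 16 + 1 = 17.

17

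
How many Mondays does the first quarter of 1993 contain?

1 January 1993 is a Friday.
The range spans 90 days (inclusive of both endpoints).
90 = 7 × 12 + 6, so there are 12 full weeks plus 6 extra days.
Each full week contributes one Monday: 12 so far.
The 6 extra days are Fri, Sat, Sun, Mon, Tue, Wed — 1 of them qualifies.
Total: 12 + 1 = 13.

13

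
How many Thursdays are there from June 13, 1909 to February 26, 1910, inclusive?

June 13, 1909 is a Sunday.
That's 259 days from start to end, counting both.
259 = 7 × 37, so the span is exactly 37 full weeks.
Each full week contributes one Thursday: 37 so far.

37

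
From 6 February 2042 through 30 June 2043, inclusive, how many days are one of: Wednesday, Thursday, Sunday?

218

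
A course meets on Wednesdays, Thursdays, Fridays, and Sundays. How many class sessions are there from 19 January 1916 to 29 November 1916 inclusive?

19 January 1916 is a Wednesday.
The range spans 316 days (inclusive of both endpoints).
316 = 7 × 45 + 1, so there are 45 full weeks plus 1 extra day.
Each full week contributes 4 days from the set (Wed, Thu, Fri, Sun): 45 × 4 = 180.
The 1 extra day is Wednesday — 1 of them qualifies.
Total: 180 + 1 = 181.

181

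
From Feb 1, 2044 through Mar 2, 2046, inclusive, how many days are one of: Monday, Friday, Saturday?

326

Feb 1, 2044 is a Monday.
The range spans 761 days (inclusive of both endpoints).
761 = 7 × 108 + 5, so there are 108 full weeks plus 5 extra days.
Each full week contributes 3 days from the set (Mon, Fri, Sat): 108 × 3 = 324.
The 5 extra days are Mon, Tue, Wed, Thu, Fri — 2 of them qualify.
Total: 324 + 2 = 326.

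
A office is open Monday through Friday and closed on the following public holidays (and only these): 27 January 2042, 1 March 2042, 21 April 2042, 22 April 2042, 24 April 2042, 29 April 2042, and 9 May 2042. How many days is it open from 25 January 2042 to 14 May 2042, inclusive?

72

25 January 2042 is a Saturday.
The range spans 110 days (inclusive of both endpoints).
110 = 7 × 15 + 5, so there are 15 full weeks plus 5 extra days.
Each full week contributes 5 weekdays (Mon–Fri): 15 × 5 = 75.
The 5 extra days are Sat, Sun, Mon, Tue, Wed — 3 of them qualify.
Total: 75 + 3 = 78.
Holidays: 27 January 2042 (Mon); 1 March 2042 (Sat); 21 April 2042 (Mon); 22 April 2042 (Tue); 24 April 2042 (Thu); 29 April 2042 (Tue); 9 May 2042 (Fri).
6 of the 7 holidays fall on weekdays; the rest are weekends and were already excluded.
Business days: 78 − 6 = 72.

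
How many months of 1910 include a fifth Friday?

A month has five Fridays exactly when Friday falls within its first (length − 28) days.
Jan: 31 days, starts Sat → 5 of Sat, Sun, Mon
Feb: 28 days, starts Tue → 5 of (none)
Mar: 31 days, starts Tue → 5 of Tue, Wed, Thu
Apr: 30 days, starts Fri → 5 of Fri, Sat ✓
May: 31 days, starts Sun → 5 of Sun, Mon, Tue
Jun: 30 days, starts Wed → 5 of Wed, Thu
Jul: 31 days, starts Fri → 5 of Fri, Sat, Sun ✓
Aug: 31 days, starts Mon → 5 of Mon, Tue, Wed
Sep: 30 days, starts Thu → 5 of Thu, Fri ✓
Oct: 31 days, starts Sat → 5 of Sat, Sun, Mon
Nov: 30 days, starts Tue → 5 of Tue, Wed
Dec: 31 days, starts Thu → 5 of Thu, Fri, Sat ✓
Months with five Fridays: Apr, Jul, Sep, Dec.

4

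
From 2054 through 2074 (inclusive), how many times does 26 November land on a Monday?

Day of week of November 26 in each year:
2054: Thu, 2055: Fri, 2056: Sun, 2057: Mon ✓, 2058: Tue, 2059: Wed, 2060: Fri, 2061: Sat, 2062: Sun, 2063: Mon ✓, 2064: Wed, 2065: Thu, 2066: Fri, 2067: Sat, 2068: Mon ✓, 2069: Tue, 2070: Wed, 2071: Thu, 2072: Sat, 2073: Sun, 2074: Mon ✓
Mondays: 2057, 2063, 2068, 2074.

4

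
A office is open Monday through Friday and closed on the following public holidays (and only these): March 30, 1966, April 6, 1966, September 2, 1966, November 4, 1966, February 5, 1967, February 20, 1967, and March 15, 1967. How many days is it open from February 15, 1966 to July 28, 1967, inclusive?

373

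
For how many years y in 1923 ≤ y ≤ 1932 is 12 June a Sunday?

2

Day of week of June 12 in each year:
1923: Tue, 1924: Thu, 1925: Fri, 1926: Sat, 1927: Sun ✓, 1928: Tue, 1929: Wed, 1930: Thu, 1931: Fri, 1932: Sun ✓
Sundays: 1927, 1932.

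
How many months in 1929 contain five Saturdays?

4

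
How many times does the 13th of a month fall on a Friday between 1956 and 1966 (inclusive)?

20

Friday-the-13ths by year:
1956: Jan, Apr, Jul
1957: Sep, Dec
1958: Jun
1959: Feb, Mar, Nov
1960: May
1961: Jan, Oct
1962: Apr, Jul
1963: Sep, Dec
1964: Mar, Nov
1965: Aug
1966: May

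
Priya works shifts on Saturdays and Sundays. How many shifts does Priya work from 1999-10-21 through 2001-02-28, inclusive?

142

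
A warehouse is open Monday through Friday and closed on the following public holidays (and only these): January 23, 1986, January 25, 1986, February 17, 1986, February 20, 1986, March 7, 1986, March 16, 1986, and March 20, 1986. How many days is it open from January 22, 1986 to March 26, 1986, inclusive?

41 business days

January 22, 1986 is a Wednesday.
From January 22, 1986 to March 26, 1986 is 64 days inclusive.
64 = 7 × 9 + 1, so there are 9 full weeks plus 1 extra day.
Each full week contributes 5 weekdays (Mon–Fri): 9 × 5 = 45.
The 1 extra day is Wednesday — 1 of them qualifies.
Total: 45 + 1 = 46.
Holidays: January 23, 1986 (Thu); January 25, 1986 (Sat); February 17, 1986 (Mon); February 20, 1986 (Thu); March 7, 1986 (Fri); March 16, 1986 (Sun); March 20, 1986 (Thu).
5 of the 7 holidays fall on weekdays; the rest are weekends and were already excluded.
Business days: 46 − 5 = 41.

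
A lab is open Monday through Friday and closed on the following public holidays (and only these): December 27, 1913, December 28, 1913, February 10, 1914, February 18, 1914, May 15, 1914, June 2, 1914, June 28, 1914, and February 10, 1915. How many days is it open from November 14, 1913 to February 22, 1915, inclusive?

327

November 14, 1913 is a Friday.
The range spans 466 days (inclusive of both endpoints).
466 = 7 × 66 + 4, so there are 66 full weeks plus 4 extra days.
Each full week contributes 5 weekdays (Mon–Fri): 66 × 5 = 330.
The 4 extra days are Fri, Sat, Sun, Mon — 2 of them qualify.
Total: 330 + 2 = 332.
Holidays: December 27, 1913 (Sat); December 28, 1913 (Sun); February 10, 1914 (Tue); February 18, 1914 (Wed); May 15, 1914 (Fri); June 2, 1914 (Tue); June 28, 1914 (Sun); February 10, 1915 (Wed).
5 of the 8 holidays fall on weekdays; the rest are weekends and were already excluded.
Business days: 332 − 5 = 327.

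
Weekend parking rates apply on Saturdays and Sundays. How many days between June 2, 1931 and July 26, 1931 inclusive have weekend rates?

16

June 2, 1931 is a Tuesday.
The range spans 55 days (inclusive of both endpoints).
55 = 7 × 7 + 6, so there are 7 full weeks plus 6 extra days.
Each full week contributes 2 weekend days (Sat, Sun): 7 × 2 = 14.
The 6 extra days are Tue, Wed, Thu, Fri, Sat, Sun — 2 of them qualify.
Total: 14 + 2 = 16.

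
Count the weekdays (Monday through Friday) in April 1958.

22

1 April 1958 is a Tuesday.
From 1 April 1958 to 30 April 1958 is 30 days inclusive.
30 = 7 × 4 + 2, so there are 4 full weeks plus 2 extra days.
Each full week contributes 5 weekdays (Mon–Fri): 4 × 5 = 20.
The 2 extra days are Tuesday, Wednesday — 2 of them qualify.
Total: 20 + 2 = 22.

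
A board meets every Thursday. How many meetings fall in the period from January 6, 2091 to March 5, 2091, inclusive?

January 6, 2091 is a Saturday.
The range spans 59 days (inclusive of both endpoints).
59 = 7 × 8 + 3, so there are 8 full weeks plus 3 extra days.
Each full week contributes one Thursday: 8 so far.
The 3 extra days are Sat, Sun, Mon — none qualify.
Total: 8 + 0 = 8.

8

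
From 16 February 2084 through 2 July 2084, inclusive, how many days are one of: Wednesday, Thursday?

16 February 2084 is a Wednesday.
That's 138 days from start to end, counting both.
138 = 7 × 19 + 5, so there are 19 full weeks plus 5 extra days.
Each full week contributes 2 days from the set (Wed, Thu): 19 × 2 = 38.
The 5 extra days are Wednesday, Thursday, Friday, Saturday, Sunday — 2 of them qualify.
Total: 38 + 2 = 40.

40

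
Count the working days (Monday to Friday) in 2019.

2019-01-01 is a Tuesday.
That's 365 days from start to end, counting both.
365 = 7 × 52 + 1, so there are 52 full weeks plus 1 extra day.
Each full week contributes 5 weekdays (Mon–Fri): 52 × 5 = 260.
The 1 extra day is Tue — 1 of them qualifies.
Total: 260 + 1 = 261.

261 weekdays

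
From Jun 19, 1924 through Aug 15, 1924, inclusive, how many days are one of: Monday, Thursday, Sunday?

Jun 19, 1924 is a Thursday.
From Jun 19, 1924 to Aug 15, 1924 is 58 days inclusive.
58 = 7 × 8 + 2, so there are 8 full weeks plus 2 extra days.
Each full week contributes 3 days from the set (Mon, Thu, Sun): 8 × 3 = 24.
The 2 extra days are Thursday, Friday — 1 of them qualifies.
Total: 24 + 1 = 25.

25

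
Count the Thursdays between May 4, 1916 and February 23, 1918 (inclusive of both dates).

May 4, 1916 is a Thursday.
From May 4, 1916 to February 23, 1918 is 661 days inclusive.
661 = 7 × 94 + 3, so there are 94 full weeks plus 3 extra days.
Each full week contributes one Thursday: 94 so far.
The 3 extra days are Thursday, Friday, Saturday — 1 of them qualifies.
Total: 94 + 1 = 95.

95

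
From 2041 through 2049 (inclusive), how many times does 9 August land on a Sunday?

2

Day of week of August 9 in each year:
2041: Fri, 2042: Sat, 2043: Sun ✓, 2044: Tue, 2045: Wed, 2046: Thu, 2047: Fri, 2048: Sun ✓, 2049: Mon
Sundays: 2043, 2048.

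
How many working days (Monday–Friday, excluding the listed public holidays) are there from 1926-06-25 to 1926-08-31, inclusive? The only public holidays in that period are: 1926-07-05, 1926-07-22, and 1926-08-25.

45

1926-06-25 is a Friday.
From 1926-06-25 to 1926-08-31 is 68 days inclusive.
68 = 7 × 9 + 5, so there are 9 full weeks plus 5 extra days.
Each full week contributes 5 weekdays (Mon–Fri): 9 × 5 = 45.
The 5 extra days are Friday, Saturday, Sunday, Monday, Tuesday — 3 of them qualify.
Total: 45 + 3 = 48.
Holidays: 1926-07-05 (Mon); 1926-07-22 (Thu); 1926-08-25 (Wed).
All 3 holidays fall on weekdays, so subtract 3.
Business days: 48 − 3 = 45.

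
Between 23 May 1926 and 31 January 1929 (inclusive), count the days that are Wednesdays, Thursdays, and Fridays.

422

23 May 1926 is a Sunday.
From 23 May 1926 to 31 January 1929 is 985 days inclusive.
985 = 7 × 140 + 5, so there are 140 full weeks plus 5 extra days.
Each full week contributes 3 days from the set (Wed, Thu, Fri): 140 × 3 = 420.
The 5 extra days are Sun, Mon, Tue, Wed, Thu — 2 of them qualify.
Total: 420 + 2 = 422.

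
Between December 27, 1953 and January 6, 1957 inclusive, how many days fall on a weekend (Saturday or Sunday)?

317

December 27, 1953 is a Sunday.
That's 1107 days from start to end, counting both.
1107 = 7 × 158 + 1, so there are 158 full weeks plus 1 extra day.
Each full week contributes 2 weekend days (Sat, Sun): 158 × 2 = 316.
The 1 extra day is Sunday — 1 of them qualifies.
Total: 316 + 1 = 317.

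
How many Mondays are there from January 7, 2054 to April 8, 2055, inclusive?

January 7, 2054 is a Wednesday.
That's 457 days from start to end, counting both.
457 = 7 × 65 + 2, so there are 65 full weeks plus 2 extra days.
Each full week contributes one Monday: 65 so far.
The 2 extra days are Wed, Thu — none qualify.
Total: 65 + 0 = 65.

65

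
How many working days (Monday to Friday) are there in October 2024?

October 1, 2024 is a Tuesday.
That's 31 days from start to end, counting both.
31 = 7 × 4 + 3, so there are 4 full weeks plus 3 extra days.
Each full week contributes 5 weekdays (Mon–Fri): 4 × 5 = 20.
The 3 extra days are Tue, Wed, Thu — 3 of them qualify.
Total: 20 + 3 = 23.

23 weekdays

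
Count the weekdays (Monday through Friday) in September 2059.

22 weekdays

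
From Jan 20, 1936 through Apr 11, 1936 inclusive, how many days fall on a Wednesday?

Jan 20, 1936 is a Monday.
The range spans 83 days (inclusive of both endpoints).
83 = 7 × 11 + 6, so there are 11 full weeks plus 6 extra days.
Each full week contributes one Wednesday: 11 so far.
The 6 extra days are Monday, Tuesday, Wednesday, Thursday, Friday, Saturday — 1 of them qualifies.
Total: 11 + 1 = 12.

12 Wednesdays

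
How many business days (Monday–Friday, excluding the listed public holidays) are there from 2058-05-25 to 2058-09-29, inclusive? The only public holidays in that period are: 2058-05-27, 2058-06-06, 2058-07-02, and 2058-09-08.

87

2058-05-25 is a Saturday.
That's 128 days from start to end, counting both.
128 = 7 × 18 + 2, so there are 18 full weeks plus 2 extra days.
Each full week contributes 5 weekdays (Mon–Fri): 18 × 5 = 90.
The 2 extra days are Saturday, Sunday — none qualify.
Total: 90 + 0 = 90.
Holidays: 2058-05-27 (Mon); 2058-06-06 (Thu); 2058-07-02 (Tue); 2058-09-08 (Sun).
3 of the 4 holidays fall on weekdays; the rest are weekends and were already excluded.
Business days: 90 − 3 = 87.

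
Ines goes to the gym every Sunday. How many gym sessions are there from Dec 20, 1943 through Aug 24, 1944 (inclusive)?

Dec 20, 1943 is a Monday.
From Dec 20, 1943 to Aug 24, 1944 is 249 days inclusive.
249 = 7 × 35 + 4, so there are 35 full weeks plus 4 extra days.
Each full week contributes one Sunday: 35 so far.
The 4 extra days are Monday, Tuesday, Wednesday, Thursday — none qualify.
Total: 35 + 0 = 35.

35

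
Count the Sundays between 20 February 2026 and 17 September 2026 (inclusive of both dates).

20 February 2026 is a Friday.
From 20 February 2026 to 17 September 2026 is 210 days inclusive.
210 = 7 × 30, so the span is exactly 30 full weeks.
Each full week contributes one Sunday: 30 so far.
Total: 30.

30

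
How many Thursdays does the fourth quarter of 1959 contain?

1 October 1959 is a Thursday.
That's 92 days from start to end, counting both.
92 = 7 × 13 + 1, so there are 13 full weeks plus 1 extra day.
Each full week contributes one Thursday: 13 so far.
The 1 extra day is Thursday — 1 of them qualifies.
Total: 13 + 1 = 14.

14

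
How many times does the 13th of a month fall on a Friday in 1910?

The 13th falls on a Friday when the month's 13th has weekday Fri.
Jan 13 is Thu; Feb 13 is Sun; Mar 13 is Sun; Apr 13 is Wed; May 13 is Fri ✓; Jun 13 is Mon; Jul 13 is Wed; Aug 13 is Sat; Sep 13 is Tue; Oct 13 is Thu; Nov 13 is Sun; Dec 13 is Tue.
Friday the 13ths: May.

1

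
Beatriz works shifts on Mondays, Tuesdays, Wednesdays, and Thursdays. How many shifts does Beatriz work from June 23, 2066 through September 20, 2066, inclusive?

51

June 23, 2066 is a Wednesday.
The range spans 90 days (inclusive of both endpoints).
90 = 7 × 12 + 6, so there are 12 full weeks plus 6 extra days.
Each full week contributes 4 days from the set (Mon, Tue, Wed, Thu): 12 × 4 = 48.
The 6 extra days are Wednesday, Thursday, Friday, Saturday, Sunday, Monday — 3 of them qualify.
Total: 48 + 3 = 51.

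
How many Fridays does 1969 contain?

52

1 January 1969 is a Wednesday.
The range spans 365 days (inclusive of both endpoints).
365 = 7 × 52 + 1, so there are 52 full weeks plus 1 extra day.
Each full week contributes one Friday: 52 so far.
The 1 extra day is Wed — none qualify.
Total: 52 + 0 = 52.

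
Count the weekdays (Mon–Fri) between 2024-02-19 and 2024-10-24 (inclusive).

179

2024-02-19 is a Monday.
That's 249 days from start to end, counting both.
249 = 7 × 35 + 4, so there are 35 full weeks plus 4 extra days.
Each full week contributes 5 weekdays (Mon–Fri): 35 × 5 = 175.
The 4 extra days are Monday, Tuesday, Wednesday, Thursday — 4 of them qualify.
Total: 175 + 4 = 179.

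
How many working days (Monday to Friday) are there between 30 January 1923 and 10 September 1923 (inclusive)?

160

30 January 1923 is a Tuesday.
The range spans 224 days (inclusive of both endpoints).
224 = 7 × 32, so the span is exactly 32 full weeks.
Each full week contributes 5 weekdays (Mon–Fri): 32 × 5 = 160.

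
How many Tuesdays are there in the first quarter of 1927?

13

1927-01-01 is a Saturday.
That's 90 days from start to end, counting both.
90 = 7 × 12 + 6, so there are 12 full weeks plus 6 extra days.
Each full week contributes one Tuesday: 12 so far.
The 6 extra days are Saturday, Sunday, Monday, Tuesday, Wednesday, Thursday — 1 of them qualifies.
Total: 12 + 1 = 13.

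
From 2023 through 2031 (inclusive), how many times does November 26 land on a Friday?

Day of week of November 26 in each year:
2023: Sun, 2024: Tue, 2025: Wed, 2026: Thu, 2027: Fri ✓, 2028: Sun, 2029: Mon, 2030: Tue, 2031: Wed
Fridays: 2027.

1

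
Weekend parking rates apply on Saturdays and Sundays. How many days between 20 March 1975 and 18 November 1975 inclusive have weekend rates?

20 March 1975 is a Thursday.
From 20 March 1975 to 18 November 1975 is 244 days inclusive.
244 = 7 × 34 + 6, so there are 34 full weeks plus 6 extra days.
Each full week contributes 2 weekend days (Sat, Sun): 34 × 2 = 68.
The 6 extra days are Thursday, Friday, Saturday, Sunday, Monday, Tuesday — 2 of them qualify.
Total: 68 + 2 = 70.

70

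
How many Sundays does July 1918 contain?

1918-07-01 is a Monday.
The range spans 31 days (inclusive of both endpoints).
31 = 7 × 4 + 3, so there are 4 full weeks plus 3 extra days.
Each full week contributes one Sunday: 4 so far.
The 3 extra days are Monday, Tuesday, Wednesday — none qualify.
Total: 4 + 0 = 4.

4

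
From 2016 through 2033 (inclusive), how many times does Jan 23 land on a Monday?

2

Day of week of January 23 in each year:
2016: Sat, 2017: Mon ✓, 2018: Tue, 2019: Wed, 2020: Thu, 2021: Sat, 2022: Sun, 2023: Mon ✓, 2024: Tue, 2025: Thu, 2026: Fri, 2027: Sat, 2028: Sun, 2029: Tue, 2030: Wed, 2031: Thu, 2032: Fri, 2033: Sun
Mondays: 2017, 2023.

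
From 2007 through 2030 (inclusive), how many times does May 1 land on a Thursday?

3

Day of week of May 1 in each year:
2007: Tue, 2008: Thu ✓, 2009: Fri, 2010: Sat, 2011: Sun, 2012: Tue, 2013: Wed, 2014: Thu ✓, 2015: Fri, 2016: Sun, 2017: Mon, 2018: Tue, 2019: Wed, 2020: Fri, 2021: Sat, 2022: Sun, 2023: Mon, 2024: Wed, 2025: Thu ✓, 2026: Fri, 2027: Sat, 2028: Mon, 2029: Tue, 2030: Wed
Thursdays: 2008, 2014, 2025.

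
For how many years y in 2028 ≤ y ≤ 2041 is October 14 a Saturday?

2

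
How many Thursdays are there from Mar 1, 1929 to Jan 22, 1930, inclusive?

46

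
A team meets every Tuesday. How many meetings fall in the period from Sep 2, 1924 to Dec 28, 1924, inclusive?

Sep 2, 1924 is a Tuesday.
From Sep 2, 1924 to Dec 28, 1924 is 118 days inclusive.
118 = 7 × 16 + 6, so there are 16 full weeks plus 6 extra days.
Each full week contributes one Tuesday: 16 so far.
The 6 extra days are Tue, Wed, Thu, Fri, Sat, Sun — 1 of them qualifies.
Total: 16 + 1 = 17.

17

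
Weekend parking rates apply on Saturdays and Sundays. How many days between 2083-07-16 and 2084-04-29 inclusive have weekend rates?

2083-07-16 is a Friday.
That's 289 days from start to end, counting both.
289 = 7 × 41 + 2, so there are 41 full weeks plus 2 extra days.
Each full week contributes 2 weekend days (Sat, Sun): 41 × 2 = 82.
The 2 extra days are Fri, Sat — 1 of them qualifies.
Total: 82 + 1 = 83.

83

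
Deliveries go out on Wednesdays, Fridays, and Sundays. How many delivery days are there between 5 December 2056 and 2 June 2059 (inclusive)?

390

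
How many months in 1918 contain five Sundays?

A month has five Sundays exactly when Sunday falls within its first (length − 28) days.
Jan: 31 days, starts Tue → 5 of Tue, Wed, Thu
Feb: 28 days, starts Fri → 5 of (none)
Mar: 31 days, starts Fri → 5 of Fri, Sat, Sun ✓
Apr: 30 days, starts Mon → 5 of Mon, Tue
May: 31 days, starts Wed → 5 of Wed, Thu, Fri
Jun: 30 days, starts Sat → 5 of Sat, Sun ✓
Jul: 31 days, starts Mon → 5 of Mon, Tue, Wed
Aug: 31 days, starts Thu → 5 of Thu, Fri, Sat
Sep: 30 days, starts Sun → 5 of Sun, Mon ✓
Oct: 31 days, starts Tue → 5 of Tue, Wed, Thu
Nov: 30 days, starts Fri → 5 of Fri, Sat
Dec: 31 days, starts Sun → 5 of Sun, Mon, Tue ✓
Months with five Sundays: Mar, Jun, Sep, Dec.

4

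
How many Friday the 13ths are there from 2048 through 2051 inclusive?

6

Friday-the-13ths by year:
2048: Mar, Nov
2049: Aug
2050: May
2051: Jan, Oct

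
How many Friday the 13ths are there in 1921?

The 13th falls on a Friday when the month's 13th has weekday Fri.
Jan 13 is Thu; Feb 13 is Sun; Mar 13 is Sun; Apr 13 is Wed; May 13 is Fri ✓; Jun 13 is Mon; Jul 13 is Wed; Aug 13 is Sat; Sep 13 is Tue; Oct 13 is Thu; Nov 13 is Sun; Dec 13 is Tue.
Friday the 13ths: May.

1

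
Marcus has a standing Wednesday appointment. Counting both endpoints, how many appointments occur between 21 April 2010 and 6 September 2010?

21 April 2010 is a Wednesday.
The range spans 139 days (inclusive of both endpoints).
139 = 7 × 19 + 6, so there are 19 full weeks plus 6 extra days.
Each full week contributes one Wednesday: 19 so far.
The 6 extra days are Wed, Thu, Fri, Sat, Sun, Mon — 1 of them qualifies.
Total: 19 + 1 = 20.

20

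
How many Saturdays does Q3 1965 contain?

13

1 July 1965 is a Thursday.
From 1 July 1965 to 30 September 1965 is 92 days inclusive.
92 = 7 × 13 + 1, so there are 13 full weeks plus 1 extra day.
Each full week contributes one Saturday: 13 so far.
The 1 extra day is Thu — none qualify.
Total: 13 + 0 = 13.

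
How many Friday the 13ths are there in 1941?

The 13th falls on a Friday when the month's 13th has weekday Fri.
Jan 13 is Mon; Feb 13 is Thu; Mar 13 is Thu; Apr 13 is Sun; May 13 is Tue; Jun 13 is Fri ✓; Jul 13 is Sun; Aug 13 is Wed; Sep 13 is Sat; Oct 13 is Mon; Nov 13 is Thu; Dec 13 is Sat.
Friday the 13ths: Jun.

1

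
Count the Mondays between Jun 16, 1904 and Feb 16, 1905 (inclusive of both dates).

35

Jun 16, 1904 is a Thursday.
From Jun 16, 1904 to Feb 16, 1905 is 246 days inclusive.
246 = 7 × 35 + 1, so there are 35 full weeks plus 1 extra day.
Each full week contributes one Monday: 35 so far.
The 1 extra day is Thursday — none qualify.
Total: 35 + 0 = 35.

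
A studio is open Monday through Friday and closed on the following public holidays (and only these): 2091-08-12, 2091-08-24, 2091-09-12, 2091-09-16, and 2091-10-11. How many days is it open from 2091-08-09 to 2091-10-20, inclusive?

49

2091-08-09 is a Thursday.
From 2091-08-09 to 2091-10-20 is 73 days inclusive.
73 = 7 × 10 + 3, so there are 10 full weeks plus 3 extra days.
Each full week contributes 5 weekdays (Mon–Fri): 10 × 5 = 50.
The 3 extra days are Thursday, Friday, Saturday — 2 of them qualify.
Total: 50 + 2 = 52.
Holidays: 2091-08-12 (Sun); 2091-08-24 (Fri); 2091-09-12 (Wed); 2091-09-16 (Sun); 2091-10-11 (Thu).
3 of the 5 holidays fall on weekdays; the rest are weekends and were already excluded.
Business days: 52 − 3 = 49.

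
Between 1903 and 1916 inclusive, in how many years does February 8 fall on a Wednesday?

2

Day of week of February 8 in each year:
1903: Sun, 1904: Mon, 1905: Wed ✓, 1906: Thu, 1907: Fri, 1908: Sat, 1909: Mon, 1910: Tue, 1911: Wed ✓, 1912: Thu, 1913: Sat, 1914: Sun, 1915: Mon, 1916: Tue
Wednesdays: 1905, 1911.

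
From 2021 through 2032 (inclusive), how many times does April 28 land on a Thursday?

1

Day of week of April 28 in each year:
2021: Wed, 2022: Thu ✓, 2023: Fri, 2024: Sun, 2025: Mon, 2026: Tue, 2027: Wed, 2028: Fri, 2029: Sat, 2030: Sun, 2031: Mon, 2032: Wed
Thursdays: 2022.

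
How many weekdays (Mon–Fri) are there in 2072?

2072-01-01 is a Friday.
That's 366 days from start to end, counting both.
366 = 7 × 52 + 2, so there are 52 full weeks plus 2 extra days.
Each full week contributes 5 weekdays (Mon–Fri): 52 × 5 = 260.
The 2 extra days are Fri, Sat — 1 of them qualifies.
Total: 260 + 1 = 261.

261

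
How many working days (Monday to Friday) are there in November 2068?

22 weekdays

1 November 2068 is a Thursday.
The range spans 30 days (inclusive of both endpoints).
30 = 7 × 4 + 2, so there are 4 full weeks plus 2 extra days.
Each full week contributes 5 weekdays (Mon–Fri): 4 × 5 = 20.
The 2 extra days are Thursday, Friday — 2 of them qualify.
Total: 20 + 2 = 22.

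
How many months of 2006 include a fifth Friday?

A month has five Fridays exactly when Friday falls within its first (length − 28) days.
Jan: 31 days, starts Sun → 5 of Sun, Mon, Tue
Feb: 28 days, starts Wed → 5 of (none)
Mar: 31 days, starts Wed → 5 of Wed, Thu, Fri ✓
Apr: 30 days, starts Sat → 5 of Sat, Sun
May: 31 days, starts Mon → 5 of Mon, Tue, Wed
Jun: 30 days, starts Thu → 5 of Thu, Fri ✓
Jul: 31 days, starts Sat → 5 of Sat, Sun, Mon
Aug: 31 days, starts Tue → 5 of Tue, Wed, Thu
Sep: 30 days, starts Fri → 5 of Fri, Sat ✓
Oct: 31 days, starts Sun → 5 of Sun, Mon, Tue
Nov: 30 days, starts Wed → 5 of Wed, Thu
Dec: 31 days, starts Fri → 5 of Fri, Sat, Sun ✓
Months with five Fridays: Mar, Jun, Sep, Dec.

4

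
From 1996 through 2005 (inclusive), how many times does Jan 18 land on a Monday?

1

Day of week of January 18 in each year:
1996: Thu, 1997: Sat, 1998: Sun, 1999: Mon ✓, 2000: Tue, 2001: Thu, 2002: Fri, 2003: Sat, 2004: Sun, 2005: Tue
Mondays: 1999.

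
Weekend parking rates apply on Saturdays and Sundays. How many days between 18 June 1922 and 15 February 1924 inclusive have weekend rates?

18 June 1922 is a Sunday.
That's 608 days from start to end, counting both.
608 = 7 × 86 + 6, so there are 86 full weeks plus 6 extra days.
Each full week contributes 2 weekend days (Sat, Sun): 86 × 2 = 172.
The 6 extra days are Sun, Mon, Tue, Wed, Thu, Fri — 1 of them qualifies.
Total: 172 + 1 = 173.

173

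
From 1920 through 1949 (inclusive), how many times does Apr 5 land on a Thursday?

4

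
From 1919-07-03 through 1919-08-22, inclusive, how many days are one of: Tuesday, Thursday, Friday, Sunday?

30

1919-07-03 is a Thursday.
From 1919-07-03 to 1919-08-22 is 51 days inclusive.
51 = 7 × 7 + 2, so there are 7 full weeks plus 2 extra days.
Each full week contributes 4 days from the set (Tue, Thu, Fri, Sun): 7 × 4 = 28.
The 2 extra days are Thursday, Friday — 2 of them qualify.
Total: 28 + 2 = 30.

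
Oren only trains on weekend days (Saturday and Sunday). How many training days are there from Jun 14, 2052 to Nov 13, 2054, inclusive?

252

Jun 14, 2052 is a Friday.
From Jun 14, 2052 to Nov 13, 2054 is 883 days inclusive.
883 = 7 × 126 + 1, so there are 126 full weeks plus 1 extra day.
Each full week contributes 2 weekend days (Sat, Sun): 126 × 2 = 252.
The 1 extra day is Friday — none qualify.
Total: 252 + 0 = 252.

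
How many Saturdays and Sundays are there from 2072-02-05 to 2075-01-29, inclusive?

312

2072-02-05 is a Friday.
That's 1090 days from start to end, counting both.
1090 = 7 × 155 + 5, so there are 155 full weeks plus 5 extra days.
Each full week contributes 2 weekend days (Sat, Sun): 155 × 2 = 310.
The 5 extra days are Friday, Saturday, Sunday, Monday, Tuesday — 2 of them qualify.
Total: 310 + 2 = 312.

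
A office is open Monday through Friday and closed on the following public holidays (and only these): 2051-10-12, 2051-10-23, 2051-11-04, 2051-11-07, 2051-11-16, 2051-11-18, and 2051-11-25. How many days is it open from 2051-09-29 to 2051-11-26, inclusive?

37

2051-09-29 is a Friday.
That's 59 days from start to end, counting both.
59 = 7 × 8 + 3, so there are 8 full weeks plus 3 extra days.
Each full week contributes 5 weekdays (Mon–Fri): 8 × 5 = 40.
The 3 extra days are Fri, Sat, Sun — 1 of them qualifies.
Total: 40 + 1 = 41.
Holidays: 2051-10-12 (Thu); 2051-10-23 (Mon); 2051-11-04 (Sat); 2051-11-07 (Tue); 2051-11-16 (Thu); 2051-11-18 (Sat); 2051-11-25 (Sat).
4 of the 7 holidays fall on weekdays; the rest are weekends and were already excluded.
Business days: 41 − 4 = 37.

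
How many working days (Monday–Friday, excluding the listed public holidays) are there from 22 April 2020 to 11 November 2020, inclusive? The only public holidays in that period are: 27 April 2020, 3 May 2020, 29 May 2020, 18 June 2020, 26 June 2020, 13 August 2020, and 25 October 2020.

22 April 2020 is a Wednesday.
From 22 April 2020 to 11 November 2020 is 204 days inclusive.
204 = 7 × 29 + 1, so there are 29 full weeks plus 1 extra day.
Each full week contributes 5 weekdays (Mon–Fri): 29 × 5 = 145.
The 1 extra day is Wed — 1 of them qualifies.
Total: 145 + 1 = 146.
Holidays: 27 April 2020 (Mon); 3 May 2020 (Sun); 29 May 2020 (Fri); 18 June 2020 (Thu); 26 June 2020 (Fri); 13 August 2020 (Thu); 25 October 2020 (Sun).
5 of the 7 holidays fall on weekdays; the rest are weekends and were already excluded.
Business days: 146 − 5 = 141.

141 working days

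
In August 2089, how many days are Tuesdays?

August 1, 2089 is a Monday.
That's 31 days from start to end, counting both.
31 = 7 × 4 + 3, so there are 4 full weeks plus 3 extra days.
Each full week contributes one Tuesday: 4 so far.
The 3 extra days are Mon, Tue, Wed — 1 of them qualifies.
Total: 4 + 1 = 5.

5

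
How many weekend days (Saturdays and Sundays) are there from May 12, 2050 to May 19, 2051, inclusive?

106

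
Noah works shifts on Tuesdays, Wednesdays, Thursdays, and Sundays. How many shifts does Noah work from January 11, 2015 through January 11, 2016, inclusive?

209

January 11, 2015 is a Sunday.
That's 366 days from start to end, counting both.
366 = 7 × 52 + 2, so there are 52 full weeks plus 2 extra days.
Each full week contributes 4 days from the set (Tue, Wed, Thu, Sun): 52 × 4 = 208.
The 2 extra days are Sun, Mon — 1 of them qualifies.
Total: 208 + 1 = 209.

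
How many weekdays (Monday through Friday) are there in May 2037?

21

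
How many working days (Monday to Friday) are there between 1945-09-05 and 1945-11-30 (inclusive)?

1945-09-05 is a Wednesday.
The range spans 87 days (inclusive of both endpoints).
87 = 7 × 12 + 3, so there are 12 full weeks plus 3 extra days.
Each full week contributes 5 weekdays (Mon–Fri): 12 × 5 = 60.
The 3 extra days are Wednesday, Thursday, Friday — 3 of them qualify.
Total: 60 + 3 = 63.

63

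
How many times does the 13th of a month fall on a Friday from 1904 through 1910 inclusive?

Friday-the-13ths by year:
1904: May
1905: Jan, Oct
1906: Apr, Jul
1907: Sep, Dec
1908: Mar, Nov
1909: Aug
1910: May

11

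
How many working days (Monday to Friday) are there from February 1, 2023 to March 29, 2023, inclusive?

February 1, 2023 is a Wednesday.
From February 1, 2023 to March 29, 2023 is 57 days inclusive.
57 = 7 × 8 + 1, so there are 8 full weeks plus 1 extra day.
Each full week contributes 5 weekdays (Mon–Fri): 8 × 5 = 40.
The 1 extra day is Wed — 1 of them qualifies.
Total: 40 + 1 = 41.

41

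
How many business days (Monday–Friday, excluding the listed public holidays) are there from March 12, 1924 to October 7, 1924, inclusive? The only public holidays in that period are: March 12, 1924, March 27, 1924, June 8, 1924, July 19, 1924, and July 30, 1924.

March 12, 1924 is a Wednesday.
From March 12, 1924 to October 7, 1924 is 210 days inclusive.
210 = 7 × 30, so the span is exactly 30 full weeks.
Each full week contributes 5 weekdays (Mon–Fri): 30 × 5 = 150.
Holidays: March 12, 1924 (Wed); March 27, 1924 (Thu); June 8, 1924 (Sun); July 19, 1924 (Sat); July 30, 1924 (Wed).
3 of the 5 holidays fall on weekdays; the rest are weekends and were already excluded.
Business days: 150 − 3 = 147.

147 business days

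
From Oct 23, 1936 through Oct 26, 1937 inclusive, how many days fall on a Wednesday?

Oct 23, 1936 is a Friday.
From Oct 23, 1936 to Oct 26, 1937 is 369 days inclusive.
369 = 7 × 52 + 5, so there are 52 full weeks plus 5 extra days.
Each full week contributes one Wednesday: 52 so far.
The 5 extra days are Friday, Saturday, Sunday, Monday, Tuesday — none qualify.
Total: 52 + 0 = 52.

52 Wednesdays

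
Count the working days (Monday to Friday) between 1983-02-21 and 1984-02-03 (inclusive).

250 weekdays

1983-02-21 is a Monday.
That's 348 days from start to end, counting both.
348 = 7 × 49 + 5, so there are 49 full weeks plus 5 extra days.
Each full week contributes 5 weekdays (Mon–Fri): 49 × 5 = 245.
The 5 extra days are Mon, Tue, Wed, Thu, Fri — 5 of them qualify.
Total: 245 + 5 = 250.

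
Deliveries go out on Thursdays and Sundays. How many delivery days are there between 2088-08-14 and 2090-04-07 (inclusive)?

2088-08-14 is a Saturday.
The range spans 602 days (inclusive of both endpoints).
602 = 7 × 86, so the span is exactly 86 full weeks.
Each full week contributes 2 days from the set (Thu, Sun): 86 × 2 = 172.
Total: 172.

172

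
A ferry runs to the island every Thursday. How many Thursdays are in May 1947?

5

1 May 1947 is a Thursday.
That's 31 days from start to end, counting both.
31 = 7 × 4 + 3, so there are 4 full weeks plus 3 extra days.
Each full week contributes one Thursday: 4 so far.
The 3 extra days are Thursday, Friday, Saturday — 1 of them qualifies.
Total: 4 + 1 = 5.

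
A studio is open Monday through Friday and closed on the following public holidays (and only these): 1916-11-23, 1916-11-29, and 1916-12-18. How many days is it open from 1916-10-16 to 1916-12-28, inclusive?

51

1916-10-16 is a Monday.
That's 74 days from start to end, counting both.
74 = 7 × 10 + 4, so there are 10 full weeks plus 4 extra days.
Each full week contributes 5 weekdays (Mon–Fri): 10 × 5 = 50.
The 4 extra days are Monday, Tuesday, Wednesday, Thursday — 4 of them qualify.
Total: 50 + 4 = 54.
Holidays: 1916-11-23 (Thu); 1916-11-29 (Wed); 1916-12-18 (Mon).
All 3 holidays fall on weekdays, so subtract 3.
Business days: 54 − 3 = 51.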